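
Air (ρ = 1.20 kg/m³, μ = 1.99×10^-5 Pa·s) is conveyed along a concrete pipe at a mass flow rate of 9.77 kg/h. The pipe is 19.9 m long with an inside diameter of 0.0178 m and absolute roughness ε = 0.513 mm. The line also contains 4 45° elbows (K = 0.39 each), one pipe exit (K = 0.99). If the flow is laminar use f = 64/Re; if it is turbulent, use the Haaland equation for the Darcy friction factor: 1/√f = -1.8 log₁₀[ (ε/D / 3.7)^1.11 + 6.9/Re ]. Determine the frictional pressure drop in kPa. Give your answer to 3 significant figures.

ṁ = 9.77 kg/h = 9.77/3600 = 0.002714 kg/s.
A = πD²/4 = π(0.0178)²/4 = 0.0002488 m²; mean velocity V = ṁ/(ρA) = 0.002714/(1.2 · 0.0002488) = 9.088 m/s.
Reynolds number Re = ρVD/μ = 1.2 · 9.088 · 0.0178 / 1.99e-05 = 9755.
Re > 4000 → turbulent. Relative roughness ε/D = 0.000513/0.0178 = 0.0288. Haaland: 1/√f = -1.8 log₁₀[(0.0288/3.7)^1.11 + 6.9/9755] = -1.8 log₁₀[0.00457 + 0.000707] = 4.1, so f = 0.05948.
Total minor-loss coefficient ΣK = 4·0.39 + 1·0.99 = 2.55.
ΔP = [f·L/D + ΣK]·(ρV²/2) = [0.05948·19.9/0.0178 + 2.55]·(1.2·9.088²/2) = [66.5 + 2.55]·49.56 = 3422 Pa.
ΔP = 3422 Pa = 3.42 kPa.

ΔP ≈ 3.42 kPa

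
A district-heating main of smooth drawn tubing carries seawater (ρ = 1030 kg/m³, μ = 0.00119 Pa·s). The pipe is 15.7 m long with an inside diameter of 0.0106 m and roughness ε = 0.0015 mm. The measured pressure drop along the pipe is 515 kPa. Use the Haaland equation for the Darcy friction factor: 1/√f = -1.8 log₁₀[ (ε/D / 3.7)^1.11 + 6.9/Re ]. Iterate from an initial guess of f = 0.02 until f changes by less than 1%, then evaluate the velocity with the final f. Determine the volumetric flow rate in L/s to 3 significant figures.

Rearranging Darcy-Weisbach: V = √(2·ΔP·D/(f·L·ρ)). With ε/D = 1.5e-06/0.0106 = 0.000142, iterate starting from f = 0.02:
  f = 0.02 → V = √(2·5.15e+05·0.0106/(0.02·15.7·1030)) = 5.81 m/s; Re = ρVD/μ = 5.331e+04; f → 0.02085
  f = 0.02085 → V = 5.691 m/s; Re = 5.222e+04; f → 0.02093
Converged (Δf/f < 1%). With the final f = 0.02093: V = √(2·5.15e+05·0.0106/(0.02093·15.7·1030)) = 5.679 m/s.
Q = V·A = 5.679·(π/4·0.0106²) = 0.0005012 m³/s = 0.501 L/s.

Q ≈ 0.501 L/s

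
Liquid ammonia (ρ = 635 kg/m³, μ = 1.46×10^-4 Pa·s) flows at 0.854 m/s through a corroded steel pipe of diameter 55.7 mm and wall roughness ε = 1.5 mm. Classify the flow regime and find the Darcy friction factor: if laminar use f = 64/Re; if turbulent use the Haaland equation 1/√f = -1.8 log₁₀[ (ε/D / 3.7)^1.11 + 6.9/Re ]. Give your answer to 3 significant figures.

Re = ρVD/μ = 635·0.854·0.0557/0.000146 = 2.069e+05.
Re > 4000 → turbulent. ε/D = 0.0015/0.0557 = 0.0269; Haaland: 1/√f = -1.8 log₁₀[0.00424 + 3.34e-05] = 4.266, so f = 0.05496.

f ≈ 0.0550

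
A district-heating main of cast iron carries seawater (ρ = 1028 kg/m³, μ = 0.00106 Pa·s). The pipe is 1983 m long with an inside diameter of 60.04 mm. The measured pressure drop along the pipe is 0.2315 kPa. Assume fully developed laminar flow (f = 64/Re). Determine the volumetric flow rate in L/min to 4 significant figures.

Q ≈ 2.108 L/min

For laminar flow, f = 64/Re with Re = ρVD/μ, so Darcy-Weisbach reduces to ΔP = 32μLV/D². Solving for V: V = ΔP·D²/(32μL) = 231.5·(0.06004)²/(32·0.00106·1983) = 0.01241 m/s.
Check: Re = ρVD/μ = 1028·0.01241·0.06004/0.00106 = 722.4 < 2300, so the laminar assumption holds.
Q = V·A = 0.01241·(π/4·0.06004²) = 3.513e-05 m³/s = 2.108 L/min.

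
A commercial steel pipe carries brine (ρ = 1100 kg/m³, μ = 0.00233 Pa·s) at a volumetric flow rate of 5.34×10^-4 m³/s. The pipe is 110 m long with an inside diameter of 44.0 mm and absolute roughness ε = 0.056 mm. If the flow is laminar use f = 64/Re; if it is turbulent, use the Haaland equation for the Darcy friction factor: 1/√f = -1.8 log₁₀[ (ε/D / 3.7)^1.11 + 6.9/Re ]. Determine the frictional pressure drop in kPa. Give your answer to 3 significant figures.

Cross-sectional area A = πD²/4 = π(0.044)²/4 = 0.001521 m²; mean velocity V = Q/A = 0.000534/0.001521 = 0.3512 m/s.
Reynolds number Re = ρVD/μ = 1100 · 0.3512 · 0.044 / 0.00233 = 7295.
Re > 4000 → turbulent. Relative roughness ε/D = 5.6e-05/0.044 = 0.00127. Haaland: 1/√f = -1.8 log₁₀[(0.00127/3.7)^1.11 + 6.9/7295] = -1.8 log₁₀[0.000143 + 0.000946] = 5.333, so f = 0.03516.
Darcy-Weisbach: ΔP = f(L/D)(ρV²/2) = 0.03516·(110/0.044)·(1100·0.3512²/2) = 0.03516·2500·67.84 = 5962 Pa.
ΔP = 5962 Pa = 5.96 kPa.

ΔP ≈ 5.96 kPa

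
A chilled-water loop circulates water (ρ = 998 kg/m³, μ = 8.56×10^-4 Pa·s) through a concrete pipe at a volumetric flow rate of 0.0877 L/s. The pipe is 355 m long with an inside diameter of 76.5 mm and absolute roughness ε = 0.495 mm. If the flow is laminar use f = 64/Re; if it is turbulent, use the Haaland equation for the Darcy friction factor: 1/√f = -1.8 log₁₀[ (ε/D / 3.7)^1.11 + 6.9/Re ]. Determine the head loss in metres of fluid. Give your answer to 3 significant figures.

Q = 0.0877 L/s = 0.0877/1000 = 8.77e-05 m³/s.
Cross-sectional area A = πD²/4 = π(0.0765)²/4 = 0.004596 m²; mean velocity V = Q/A = 8.77e-05/0.004596 = 0.01908 m/s.
Reynolds number Re = ρVD/μ = 998 · 0.01908 · 0.0765 / 0.000856 = 1702.
Re < 2300 → laminar flow, so f = 64/Re = 64/1702 = 0.03761 (the turbulent correlation is not needed).
Darcy-Weisbach: ΔP = f(L/D)(ρV²/2) = 0.03761·(355/0.0765)·(998·0.01908²/2) = 0.03761·4641·0.1817 = 31.7 Pa.
Head loss h_f = ΔP/(ρg) = 31.7/(998·9.81) = 0.00324 m.

h_f ≈ 0.00324 m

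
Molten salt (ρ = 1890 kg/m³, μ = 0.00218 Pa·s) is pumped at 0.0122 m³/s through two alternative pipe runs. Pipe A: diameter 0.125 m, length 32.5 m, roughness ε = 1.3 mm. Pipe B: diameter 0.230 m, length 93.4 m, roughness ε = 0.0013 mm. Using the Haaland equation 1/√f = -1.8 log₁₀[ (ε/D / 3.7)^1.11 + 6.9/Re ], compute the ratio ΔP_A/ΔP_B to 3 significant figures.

ΔP_A/ΔP_B ≈ 14.3

Pipe A: V = Q/A = 0.0122/0.01227 = 0.9941 m/s; Re = 1.077e+05; ε/D = 0.0104; Haaland → f = 0.039; ΔP_A = f(L/D)(ρV²/2) = 9469 Pa.
Pipe B: V = Q/A = 0.0122/0.04155 = 0.2936 m/s; Re = 5.855e+04; ε/D = 5.65e-06; Haaland → f = 0.02001; ΔP_B = f(L/D)(ρV²/2) = 662.1 Pa.
ΔP_A/ΔP_B = 9469/662.1 = 14.3.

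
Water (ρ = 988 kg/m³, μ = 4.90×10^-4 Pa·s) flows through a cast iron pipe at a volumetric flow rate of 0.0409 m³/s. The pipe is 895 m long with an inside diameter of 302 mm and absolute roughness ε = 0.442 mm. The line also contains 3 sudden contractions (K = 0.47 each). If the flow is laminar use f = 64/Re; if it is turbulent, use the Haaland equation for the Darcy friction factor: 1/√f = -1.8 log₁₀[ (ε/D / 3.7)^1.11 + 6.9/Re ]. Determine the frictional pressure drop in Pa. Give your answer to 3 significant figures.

Cross-sectional area A = πD²/4 = π(0.302)²/4 = 0.07163 m²; mean velocity V = Q/A = 0.0409/0.07163 = 0.571 m/s.
Reynolds number Re = ρVD/μ = 988 · 0.571 · 0.302 / 0.00049 = 3.477e+05.
Re > 4000 → turbulent. Relative roughness ε/D = 0.000442/0.302 = 0.00146. Haaland: 1/√f = -1.8 log₁₀[(0.00146/3.7)^1.11 + 6.9/3.477e+05] = -1.8 log₁₀[0.000167 + 1.98e-05] = 6.711, so f = 0.0222.
Total minor-loss coefficient ΣK = 3·0.47 = 1.41.
ΔP = [f·L/D + ΣK]·(ρV²/2) = [0.0222·895/0.302 + 1.41]·(988·0.571²/2) = [65.8 + 1.41]·161.1 = 1.082e+04 Pa.

ΔP ≈ 10800 Pa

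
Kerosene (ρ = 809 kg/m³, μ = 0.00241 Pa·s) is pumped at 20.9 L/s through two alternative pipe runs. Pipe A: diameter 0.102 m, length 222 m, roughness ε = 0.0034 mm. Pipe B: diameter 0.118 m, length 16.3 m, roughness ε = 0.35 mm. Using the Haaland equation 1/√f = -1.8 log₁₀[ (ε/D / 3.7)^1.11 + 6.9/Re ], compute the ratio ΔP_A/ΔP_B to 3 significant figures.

ΔP_A/ΔP_B ≈ 18.8

Pipe A: V = Q/A = 0.0209/0.008171 = 2.558 m/s; Re = 8.758e+04; ε/D = 3.33e-05; Haaland → f = 0.01845; ΔP_A = f(L/D)(ρV²/2) = 1.063e+05 Pa.
Pipe B: V = Q/A = 0.0209/0.01094 = 1.911 m/s; Re = 7.57e+04; ε/D = 0.00297; Haaland → f = 0.02767; ΔP_B = f(L/D)(ρV²/2) = 5646 Pa.
ΔP_A/ΔP_B = 1.063e+05/5646 = 18.8.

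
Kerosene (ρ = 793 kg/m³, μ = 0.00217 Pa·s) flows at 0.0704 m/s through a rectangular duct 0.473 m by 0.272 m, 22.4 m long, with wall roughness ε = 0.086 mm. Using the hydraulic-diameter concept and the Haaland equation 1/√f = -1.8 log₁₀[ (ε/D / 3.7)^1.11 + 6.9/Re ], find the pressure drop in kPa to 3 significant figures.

ΔP ≈ 0.00410 kPa

Hydraulic diameter D_h = 4A/P = 4·(0.473·0.272)/(2·(0.473+0.272)) = 0.5146/1.49 = 0.3454 m.
Re = ρVD_h/μ = 793·0.0704·0.3454/0.00217 = 8886.
ε/D_h = 8.6e-05/0.3454 = 0.000249; Haaland gives 1/√f = -1.8 log₁₀[2.34e-05+0.000777] = 5.575, so f = 0.03218.
ΔP = f(L/D_h)(ρV²/2) = 0.03218·22.4/0.3454·1.965 = 4.101 Pa.
ΔP = 0.00410 kPa.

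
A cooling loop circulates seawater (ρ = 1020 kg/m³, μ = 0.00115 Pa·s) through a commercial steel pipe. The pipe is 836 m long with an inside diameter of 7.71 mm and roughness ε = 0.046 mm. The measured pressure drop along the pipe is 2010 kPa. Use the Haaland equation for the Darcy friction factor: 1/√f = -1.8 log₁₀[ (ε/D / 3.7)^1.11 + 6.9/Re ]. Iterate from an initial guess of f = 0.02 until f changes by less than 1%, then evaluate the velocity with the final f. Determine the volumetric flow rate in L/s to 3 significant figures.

Q ≈ 0.0437 L/s

Rearranging Darcy-Weisbach: V = √(2·ΔP·D/(f·L·ρ)). With ε/D = 4.6e-05/0.00771 = 0.00597, iterate starting from f = 0.02:
  f = 0.02 → V = √(2·2.01e+06·0.00771/(0.02·836·1020)) = 1.348 m/s; Re = ρVD/μ = 9219; f → 0.03905
  f = 0.03905 → V = 0.9648 m/s; Re = 6598; f → 0.04126
  f = 0.04126 → V = 0.9386 m/s; Re = 6418; f → 0.04147
Converged (Δf/f < 1%). With the final f = 0.04147: V = √(2·2.01e+06·0.00771/(0.04147·836·1020)) = 0.9362 m/s.
Q = V·A = 0.9362·(π/4·0.00771²) = 4.371e-05 m³/s = 0.0437 L/s.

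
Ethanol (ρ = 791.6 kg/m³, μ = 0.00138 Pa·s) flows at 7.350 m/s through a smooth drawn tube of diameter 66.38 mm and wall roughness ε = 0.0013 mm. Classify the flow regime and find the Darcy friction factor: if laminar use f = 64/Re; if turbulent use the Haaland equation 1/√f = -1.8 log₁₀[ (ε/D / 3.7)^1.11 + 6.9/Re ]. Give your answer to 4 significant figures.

f ≈ 0.01469

Re = ρVD/μ = 791.6·7.35·0.06638/0.00138 = 2.799e+05.
Re > 4000 → turbulent. ε/D = 1.3e-06/0.06638 = 1.96e-05; Haaland: 1/√f = -1.8 log₁₀[1.39e-06 + 2.47e-05] = 8.252, so f = 0.01469.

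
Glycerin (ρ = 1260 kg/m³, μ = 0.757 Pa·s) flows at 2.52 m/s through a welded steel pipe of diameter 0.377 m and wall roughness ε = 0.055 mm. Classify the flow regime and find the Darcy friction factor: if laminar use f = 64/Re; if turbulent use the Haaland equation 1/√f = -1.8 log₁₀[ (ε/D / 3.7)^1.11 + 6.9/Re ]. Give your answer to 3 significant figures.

f ≈ 0.0405

Re = ρVD/μ = 1260·2.52·0.377/0.757 = 1581.
Re < 2300 → laminar, so f = 64/Re = 0.04047 (roughness is irrelevant in laminar flow).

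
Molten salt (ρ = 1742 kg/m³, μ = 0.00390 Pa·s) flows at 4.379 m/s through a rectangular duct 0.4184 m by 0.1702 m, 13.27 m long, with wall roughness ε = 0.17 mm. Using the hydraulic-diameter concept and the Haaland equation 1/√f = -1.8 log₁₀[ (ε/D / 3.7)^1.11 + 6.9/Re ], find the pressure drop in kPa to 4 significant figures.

Hydraulic diameter D_h = 4A/P = 4·(0.4184·0.1702)/(2·(0.4184+0.1702)) = 0.2848/1.177 = 0.242 m.
Re = ρVD_h/μ = 1742·4.379·0.242/0.0039 = 4.733e+05.
ε/D_h = 0.00017/0.242 = 0.000703; Haaland gives 1/√f = -1.8 log₁₀[7.4e-05+1.46e-05] = 7.295, so f = 0.01879.
ΔP = f(L/D_h)(ρV²/2) = 0.01879·13.27/0.242·1.67e+04 = 1.721e+04 Pa.
ΔP = 17.21 kPa.

ΔP ≈ 17.21 kPa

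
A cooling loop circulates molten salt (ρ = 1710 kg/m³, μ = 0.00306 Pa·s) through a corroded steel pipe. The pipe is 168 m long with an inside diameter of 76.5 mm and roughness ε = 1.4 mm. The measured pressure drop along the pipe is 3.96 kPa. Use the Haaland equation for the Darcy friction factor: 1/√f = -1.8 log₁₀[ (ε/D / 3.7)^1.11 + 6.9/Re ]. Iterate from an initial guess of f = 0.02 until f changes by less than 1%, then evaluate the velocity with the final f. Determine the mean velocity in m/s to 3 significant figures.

Rearranging Darcy-Weisbach: V = √(2·ΔP·D/(f·L·ρ)). With ε/D = 0.0014/0.0765 = 0.0183, iterate starting from f = 0.02:
  f = 0.02 → V = √(2·3960·0.0765/(0.02·168·1710)) = 0.3247 m/s; Re = ρVD/μ = 1.388e+04; f → 0.04988
  f = 0.04988 → V = 0.2056 m/s; Re = 8790; f → 0.05139
  f = 0.05139 → V = 0.2026 m/s; Re = 8660; f → 0.05145
Converged (Δf/f < 1%). With the final f = 0.05145: V = √(2·3960·0.0765/(0.05145·168·1710)) = 0.2025 m/s.

V ≈ 0.202 m/s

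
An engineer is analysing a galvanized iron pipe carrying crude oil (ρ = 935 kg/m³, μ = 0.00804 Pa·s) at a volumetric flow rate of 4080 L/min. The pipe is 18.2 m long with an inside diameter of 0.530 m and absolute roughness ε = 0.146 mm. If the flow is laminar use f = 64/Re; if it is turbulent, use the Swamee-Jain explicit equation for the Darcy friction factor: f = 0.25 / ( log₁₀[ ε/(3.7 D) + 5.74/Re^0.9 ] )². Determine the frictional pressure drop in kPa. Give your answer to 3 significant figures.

ΔP ≈ 0.0409 kPa

Q = 4080 L/min = 4080/60000 = 0.068 m³/s.
Cross-sectional area A = πD²/4 = π(0.53)²/4 = 0.2206 m²; mean velocity V = Q/A = 0.068/0.2206 = 0.3082 m/s.
Reynolds number Re = ρVD/μ = 935 · 0.3082 · 0.53 / 0.00804 = 1.9e+04.
Re > 4000 → turbulent. Relative roughness ε/D = 0.000146/0.53 = 0.000275. Swamee-Jain: f = 0.25/(log₁₀[0.000275/3.7 + 5.74/1.9e+04^0.9])² = 0.25/(log₁₀[7.45e-05 + 0.000809])² = 0.25/(-3.054)² = 0.02681.
Darcy-Weisbach: ΔP = f(L/D)(ρV²/2) = 0.02681·(18.2/0.53)·(935·0.3082²/2) = 0.02681·34.34·44.41 = 40.89 Pa.
ΔP = 40.89 Pa = 0.0409 kPa.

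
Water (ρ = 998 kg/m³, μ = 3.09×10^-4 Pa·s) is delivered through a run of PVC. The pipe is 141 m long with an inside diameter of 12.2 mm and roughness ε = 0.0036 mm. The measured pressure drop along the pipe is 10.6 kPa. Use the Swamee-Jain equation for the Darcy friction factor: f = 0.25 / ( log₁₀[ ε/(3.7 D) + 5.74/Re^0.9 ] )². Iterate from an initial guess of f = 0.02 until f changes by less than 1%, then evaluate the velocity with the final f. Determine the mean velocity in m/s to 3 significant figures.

Rearranging Darcy-Weisbach: V = √(2·ΔP·D/(f·L·ρ)). With ε/D = 3.6e-06/0.0122 = 0.000295, iterate starting from f = 0.02:
  f = 0.02 → V = √(2·1.06e+04·0.0122/(0.02·141·998)) = 0.3032 m/s; Re = ρVD/μ = 1.195e+04; f → 0.03007
  f = 0.03007 → V = 0.2472 m/s; Re = 9741; f → 0.03171
  f = 0.03171 → V = 0.2408 m/s; Re = 9487; f → 0.03193
Converged (Δf/f < 1%). With the final f = 0.03193: V = √(2·1.06e+04·0.0122/(0.03193·141·998)) = 0.2399 m/s.

V ≈ 0.240 m/s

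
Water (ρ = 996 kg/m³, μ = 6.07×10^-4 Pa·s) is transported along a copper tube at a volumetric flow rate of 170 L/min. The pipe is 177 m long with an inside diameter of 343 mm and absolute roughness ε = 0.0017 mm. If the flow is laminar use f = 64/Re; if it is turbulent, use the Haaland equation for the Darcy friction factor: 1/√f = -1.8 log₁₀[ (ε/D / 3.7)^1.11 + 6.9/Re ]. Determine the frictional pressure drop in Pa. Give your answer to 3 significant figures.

ΔP ≈ 6.46 Pa

Q = 170 L/min = 170/60000 = 0.002833 m³/s.
Cross-sectional area A = πD²/4 = π(0.343)²/4 = 0.0924 m²; mean velocity V = Q/A = 0.002833/0.0924 = 0.03066 m/s.
Reynolds number Re = ρVD/μ = 996 · 0.03066 · 0.343 / 0.000607 = 1.726e+04.
Re > 4000 → turbulent. Relative roughness ε/D = 1.7e-06/0.343 = 4.96e-06. Haaland: 1/√f = -1.8 log₁₀[(4.96e-06/3.7)^1.11 + 6.9/1.726e+04] = -1.8 log₁₀[3.03e-07 + 0.0004] = 6.116, so f = 0.02673.
Darcy-Weisbach: ΔP = f(L/D)(ρV²/2) = 0.02673·(177/0.343)·(996·0.03066²/2) = 0.02673·516·0.4682 = 6.46 Pa.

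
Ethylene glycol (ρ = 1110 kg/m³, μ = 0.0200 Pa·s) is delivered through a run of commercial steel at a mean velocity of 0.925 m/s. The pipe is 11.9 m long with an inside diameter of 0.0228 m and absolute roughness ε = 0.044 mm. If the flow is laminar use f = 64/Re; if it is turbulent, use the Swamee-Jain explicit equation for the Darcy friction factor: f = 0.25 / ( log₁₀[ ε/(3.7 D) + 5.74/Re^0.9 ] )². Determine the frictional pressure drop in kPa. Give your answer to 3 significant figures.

ΔP ≈ 13.6 kPa

Reynolds number Re = ρVD/μ = 1110 · 0.925 · 0.0228 / 0.02 = 1170.
Re < 2300 → laminar flow, so f = 64/Re = 64/1170 = 0.05468 (the turbulent correlation is not needed).
Darcy-Weisbach: ΔP = f(L/D)(ρV²/2) = 0.05468·(11.9/0.0228)·(1110·0.925²/2) = 0.05468·521.9·474.9 = 1.355e+04 Pa.
ΔP = 1.355e+04 Pa = 13.6 kPa.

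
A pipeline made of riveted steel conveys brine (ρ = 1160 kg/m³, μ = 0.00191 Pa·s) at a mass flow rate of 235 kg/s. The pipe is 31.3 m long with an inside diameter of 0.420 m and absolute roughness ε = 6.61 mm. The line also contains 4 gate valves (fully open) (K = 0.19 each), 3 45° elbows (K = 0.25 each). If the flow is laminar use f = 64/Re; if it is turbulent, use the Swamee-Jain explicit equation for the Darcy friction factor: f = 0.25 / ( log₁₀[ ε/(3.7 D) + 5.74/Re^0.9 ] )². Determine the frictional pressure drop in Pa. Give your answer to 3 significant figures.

ΔP ≈ 6000 Pa

A = πD²/4 = π(0.42)²/4 = 0.1385 m²; mean velocity V = ṁ/(ρA) = 235/(1160 · 0.1385) = 1.462 m/s.
Reynolds number Re = ρVD/μ = 1160 · 1.462 · 0.42 / 0.00191 = 3.73e+05.
Re > 4000 → turbulent. Relative roughness ε/D = 0.00661/0.42 = 0.0157. Swamee-Jain: f = 0.25/(log₁₀[0.0157/3.7 + 5.74/3.73e+05^0.9])² = 0.25/(log₁₀[0.00425 + 5.55e-05])² = 0.25/(-2.366)² = 0.04467.
Total minor-loss coefficient ΣK = 4·0.19 + 3·0.25 = 1.51.
ΔP = [f·L/D + ΣK]·(ρV²/2) = [0.04467·31.3/0.42 + 1.51]·(1160·1.462²/2) = [3.329 + 1.51]·1240 = 6001 Pa.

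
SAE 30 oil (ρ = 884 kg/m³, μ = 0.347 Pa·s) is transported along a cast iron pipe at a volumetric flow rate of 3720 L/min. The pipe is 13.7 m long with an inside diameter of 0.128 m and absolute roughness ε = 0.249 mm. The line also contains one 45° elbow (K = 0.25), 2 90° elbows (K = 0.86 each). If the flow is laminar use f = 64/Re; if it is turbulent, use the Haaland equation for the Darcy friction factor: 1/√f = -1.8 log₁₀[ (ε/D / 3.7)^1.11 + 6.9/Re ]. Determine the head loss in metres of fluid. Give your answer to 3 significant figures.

Q = 3720 L/min = 3720/60000 = 0.062 m³/s.
Cross-sectional area A = πD²/4 = π(0.128)²/4 = 0.01287 m²; mean velocity V = Q/A = 0.062/0.01287 = 4.818 m/s.
Reynolds number Re = ρVD/μ = 884 · 4.818 · 0.128 / 0.347 = 1571.
Re < 2300 → laminar flow, so f = 64/Re = 64/1571 = 0.04073 (the turbulent correlation is not needed).
Total minor-loss coefficient ΣK = 1·0.25 + 2·0.86 = 1.97.
ΔP = [f·L/D + ΣK]·(ρV²/2) = [0.04073·13.7/0.128 + 1.97]·(884·4.818²/2) = [4.36 + 1.97]·1.026e+04 = 6.495e+04 Pa.
Head loss h_f = ΔP/(ρg) = 6.495e+04/(884·9.81) = 7.49 m.

h_f ≈ 7.49 m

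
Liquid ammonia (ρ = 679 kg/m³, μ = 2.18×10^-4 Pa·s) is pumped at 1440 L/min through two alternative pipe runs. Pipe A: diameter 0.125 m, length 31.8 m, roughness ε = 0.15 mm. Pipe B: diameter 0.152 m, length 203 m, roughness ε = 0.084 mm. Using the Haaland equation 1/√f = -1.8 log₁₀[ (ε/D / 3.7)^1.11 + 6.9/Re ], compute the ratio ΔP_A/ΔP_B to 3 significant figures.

Pipe A: V = Q/A = 0.024/0.01227 = 1.956 m/s; Re = 7.614e+05; ε/D = 0.0012; Haaland → f = 0.02088; ΔP_A = f(L/D)(ρV²/2) = 6899 Pa.
Pipe B: V = Q/A = 0.024/0.01815 = 1.323 m/s; Re = 6.262e+05; ε/D = 0.000553; Haaland → f = 0.01775; ΔP_B = f(L/D)(ρV²/2) = 1.408e+04 Pa.
ΔP_A/ΔP_B = 6899/1.408e+04 = 0.490.

ΔP_A/ΔP_B ≈ 0.490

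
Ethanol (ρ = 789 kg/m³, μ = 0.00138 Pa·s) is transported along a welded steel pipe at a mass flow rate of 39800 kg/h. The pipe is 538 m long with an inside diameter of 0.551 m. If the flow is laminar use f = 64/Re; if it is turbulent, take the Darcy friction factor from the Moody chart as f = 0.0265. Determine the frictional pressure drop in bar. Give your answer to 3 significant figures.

ΔP ≈ 3.52×10^-4 bar

ṁ = 39800 kg/h = 39800/3600 = 11.06 kg/s.
A = πD²/4 = π(0.551)²/4 = 0.2384 m²; mean velocity V = ṁ/(ρA) = 11.06/(789 · 0.2384) = 0.05876 m/s.
Reynolds number Re = ρVD/μ = 789 · 0.05876 · 0.551 / 0.00138 = 1.851e+04.
Re > 4000 → turbulent; use the Moody-chart value f = 0.0265.
Darcy-Weisbach: ΔP = f(L/D)(ρV²/2) = 0.0265·(538/0.551)·(789·0.05876²/2) = 0.0265·976.4·1.362 = 35.25 Pa.
ΔP = 35.25 Pa = 3.52×10^-4 bar.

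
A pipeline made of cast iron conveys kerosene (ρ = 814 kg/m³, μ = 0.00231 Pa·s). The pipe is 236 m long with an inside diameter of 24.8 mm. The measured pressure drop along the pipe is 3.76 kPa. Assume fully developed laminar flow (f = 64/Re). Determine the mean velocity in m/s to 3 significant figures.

For laminar flow, f = 64/Re with Re = ρVD/μ, so Darcy-Weisbach reduces to ΔP = 32μLV/D². Solving for V: V = ΔP·D²/(32μL) = 3760·(0.0248)²/(32·0.00231·236) = 0.1326 m/s.
Check: Re = ρVD/μ = 814·0.1326·0.0248/0.00231 = 1158 < 2300, so the laminar assumption holds.

V ≈ 0.133 m/s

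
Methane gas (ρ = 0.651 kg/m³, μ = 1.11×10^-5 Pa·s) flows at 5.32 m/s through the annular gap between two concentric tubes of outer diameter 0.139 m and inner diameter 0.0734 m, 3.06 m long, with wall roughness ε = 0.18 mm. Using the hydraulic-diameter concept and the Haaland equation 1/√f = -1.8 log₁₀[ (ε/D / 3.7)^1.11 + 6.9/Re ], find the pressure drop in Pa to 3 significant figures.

ΔP ≈ 13.2 Pa

Hydraulic diameter D_h = 4A/P = D_o - D_i = 0.139 - 0.0734 = 0.0656 m.
Re = ρVD_h/μ = 0.651·5.32·0.0656/1.11e-05 = 2.047e+04.
ε/D_h = 0.00018/0.0656 = 0.00274; Haaland gives 1/√f = -1.8 log₁₀[0.000336+0.000337] = 5.71, so f = 0.03067.
ΔP = f(L/D_h)(ρV²/2) = 0.03067·3.06/0.0656·9.212 = 13.18 Pa.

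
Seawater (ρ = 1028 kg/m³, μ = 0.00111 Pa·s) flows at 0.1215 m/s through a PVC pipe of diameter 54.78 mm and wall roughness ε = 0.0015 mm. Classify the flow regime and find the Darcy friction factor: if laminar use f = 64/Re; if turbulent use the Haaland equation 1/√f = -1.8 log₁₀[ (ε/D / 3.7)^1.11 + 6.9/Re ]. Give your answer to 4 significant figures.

f ≈ 0.03546

Re = ρVD/μ = 1028·0.1215·0.05478/0.00111 = 6164.
Re > 4000 → turbulent. ε/D = 1.5e-06/0.05478 = 2.74e-05; Haaland: 1/√f = -1.8 log₁₀[2.02e-06 + 0.00112] = 5.31, so f = 0.03546.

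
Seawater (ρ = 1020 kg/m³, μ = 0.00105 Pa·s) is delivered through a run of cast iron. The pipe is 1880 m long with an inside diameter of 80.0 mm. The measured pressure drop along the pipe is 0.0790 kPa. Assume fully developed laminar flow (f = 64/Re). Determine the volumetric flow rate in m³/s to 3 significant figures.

Q ≈ 4.02×10^-5 m³/s

For laminar flow, f = 64/Re with Re = ρVD/μ, so Darcy-Weisbach reduces to ΔP = 32μLV/D². Solving for V: V = ΔP·D²/(32μL) = 79·(0.08)²/(32·0.00105·1880) = 0.008004 m/s.
Check: Re = ρVD/μ = 1020·0.008004·0.08/0.00105 = 622 < 2300, so the laminar assumption holds.
Q = V·A = 0.008004·(π/4·0.08²) = 4.023e-05 m³/s = 4.02×10^-5 m³/s.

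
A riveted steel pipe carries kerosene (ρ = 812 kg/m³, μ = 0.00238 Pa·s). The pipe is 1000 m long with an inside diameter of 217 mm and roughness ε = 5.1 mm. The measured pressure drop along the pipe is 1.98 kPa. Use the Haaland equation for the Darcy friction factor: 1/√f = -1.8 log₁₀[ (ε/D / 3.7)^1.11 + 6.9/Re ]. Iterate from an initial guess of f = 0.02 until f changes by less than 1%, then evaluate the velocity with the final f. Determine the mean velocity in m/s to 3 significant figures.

V ≈ 0.138 m/s

Rearranging Darcy-Weisbach: V = √(2·ΔP·D/(f·L·ρ)). With ε/D = 0.0051/0.217 = 0.0235, iterate starting from f = 0.02:
  f = 0.02 → V = √(2·1980·0.217/(0.02·1000·812)) = 0.23 m/s; Re = ρVD/μ = 1.703e+04; f → 0.0539
  f = 0.0539 → V = 0.1401 m/s; Re = 1.037e+04; f → 0.05514
  f = 0.05514 → V = 0.1385 m/s; Re = 1.026e+04; f → 0.05517
Converged (Δf/f < 1%). With the final f = 0.05517: V = √(2·1980·0.217/(0.05517·1000·812)) = 0.1385 m/s.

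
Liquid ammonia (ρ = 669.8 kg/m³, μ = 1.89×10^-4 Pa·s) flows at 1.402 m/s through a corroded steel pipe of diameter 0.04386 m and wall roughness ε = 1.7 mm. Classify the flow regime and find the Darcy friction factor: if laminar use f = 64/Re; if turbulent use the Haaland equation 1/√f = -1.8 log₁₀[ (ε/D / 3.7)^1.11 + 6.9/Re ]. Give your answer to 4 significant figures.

f ≈ 0.06403

Re = ρVD/μ = 669.8·1.402·0.04386/0.000189 = 2.179e+05.
Re > 4000 → turbulent. ε/D = 0.0017/0.04386 = 0.0388; Haaland: 1/√f = -1.8 log₁₀[0.00634 + 3.17e-05] = 3.952, so f = 0.06403.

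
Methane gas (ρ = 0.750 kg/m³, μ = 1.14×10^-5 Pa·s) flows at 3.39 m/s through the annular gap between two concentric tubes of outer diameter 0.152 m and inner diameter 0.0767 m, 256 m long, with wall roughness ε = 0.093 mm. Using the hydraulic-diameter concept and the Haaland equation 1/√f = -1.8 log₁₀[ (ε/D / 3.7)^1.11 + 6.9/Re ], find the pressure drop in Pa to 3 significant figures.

Hydraulic diameter D_h = 4A/P = D_o - D_i = 0.152 - 0.0767 = 0.0753 m.
Re = ρVD_h/μ = 0.75·3.39·0.0753/1.14e-05 = 1.679e+04.
ε/D_h = 9.3e-05/0.0753 = 0.00124; Haaland gives 1/√f = -1.8 log₁₀[0.000138+0.000411] = 5.868, so f = 0.02904.
ΔP = f(L/D_h)(ρV²/2) = 0.02904·256/0.0753·4.31 = 425.4 Pa.

ΔP ≈ 425 Pa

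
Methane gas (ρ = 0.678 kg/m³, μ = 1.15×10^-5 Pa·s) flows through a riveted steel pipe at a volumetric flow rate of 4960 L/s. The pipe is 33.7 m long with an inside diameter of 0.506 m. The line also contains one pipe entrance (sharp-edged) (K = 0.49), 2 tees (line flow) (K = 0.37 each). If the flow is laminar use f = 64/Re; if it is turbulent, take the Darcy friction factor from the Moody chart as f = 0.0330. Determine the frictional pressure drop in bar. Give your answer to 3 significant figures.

Q = 4960 L/s = 4960/1000 = 4.96 m³/s.
Cross-sectional area A = πD²/4 = π(0.506)²/4 = 0.2011 m²; mean velocity V = Q/A = 4.96/0.2011 = 24.67 m/s.
Reynolds number Re = ρVD/μ = 0.678 · 24.67 · 0.506 / 1.15e-05 = 7.358e+05.
Re > 4000 → turbulent; use the Moody-chart value f = 0.0330.
Total minor-loss coefficient ΣK = 1·0.49 + 2·0.37 = 1.23.
ΔP = [f·L/D + ΣK]·(ρV²/2) = [0.033·33.7/0.506 + 1.23]·(0.678·24.67²/2) = [2.198 + 1.23]·206.2 = 707 Pa.
ΔP = 707 Pa = 0.00707 bar.

ΔP ≈ 0.00707 bar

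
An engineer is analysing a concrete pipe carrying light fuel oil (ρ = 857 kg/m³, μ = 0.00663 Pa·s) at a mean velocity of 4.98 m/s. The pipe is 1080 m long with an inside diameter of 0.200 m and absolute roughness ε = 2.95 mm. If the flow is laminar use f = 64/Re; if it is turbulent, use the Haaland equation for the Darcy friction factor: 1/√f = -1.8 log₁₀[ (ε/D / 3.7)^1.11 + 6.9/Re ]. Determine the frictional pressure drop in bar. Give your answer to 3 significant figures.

ΔP ≈ 25.2 bar

Reynolds number Re = ρVD/μ = 857 · 4.98 · 0.2 / 0.00663 = 1.287e+05.
Re > 4000 → turbulent. Relative roughness ε/D = 0.00295/0.2 = 0.0148. Haaland: 1/√f = -1.8 log₁₀[(0.0148/3.7)^1.11 + 6.9/1.287e+05] = -1.8 log₁₀[0.00217 + 5.36e-05] = 4.775, so f = 0.04386.
Darcy-Weisbach: ΔP = f(L/D)(ρV²/2) = 0.04386·(1080/0.2)·(857·4.98²/2) = 0.04386·5400·1.063e+04 = 2.517e+06 Pa.
ΔP = 2.517e+06 Pa = 25.2 bar.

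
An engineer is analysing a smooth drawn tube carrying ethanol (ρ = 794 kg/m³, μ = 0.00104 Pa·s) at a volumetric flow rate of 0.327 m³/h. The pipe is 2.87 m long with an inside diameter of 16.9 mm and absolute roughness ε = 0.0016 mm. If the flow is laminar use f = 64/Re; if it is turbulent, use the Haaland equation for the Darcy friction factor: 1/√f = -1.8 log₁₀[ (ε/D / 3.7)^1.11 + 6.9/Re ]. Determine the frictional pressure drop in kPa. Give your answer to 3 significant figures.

Q = 0.327 m³/h = 0.327/3600 = 9.083e-05 m³/s.
Cross-sectional area A = πD²/4 = π(0.0169)²/4 = 0.0002243 m²; mean velocity V = Q/A = 9.083e-05/0.0002243 = 0.4049 m/s.
Reynolds number Re = ρVD/μ = 794 · 0.4049 · 0.0169 / 0.00104 = 5225.
Re > 4000 → turbulent. Relative roughness ε/D = 1.6e-06/0.0169 = 9.47e-05. Haaland: 1/√f = -1.8 log₁₀[(9.47e-05/3.7)^1.11 + 6.9/5225] = -1.8 log₁₀[8e-06 + 0.00132] = 5.178, so f = 0.0373.
Darcy-Weisbach: ΔP = f(L/D)(ρV²/2) = 0.0373·(2.87/0.0169)·(794·0.4049²/2) = 0.0373·169.8·65.1 = 412.3 Pa.
ΔP = 412.3 Pa = 0.412 kPa.

ΔP ≈ 0.412 kPa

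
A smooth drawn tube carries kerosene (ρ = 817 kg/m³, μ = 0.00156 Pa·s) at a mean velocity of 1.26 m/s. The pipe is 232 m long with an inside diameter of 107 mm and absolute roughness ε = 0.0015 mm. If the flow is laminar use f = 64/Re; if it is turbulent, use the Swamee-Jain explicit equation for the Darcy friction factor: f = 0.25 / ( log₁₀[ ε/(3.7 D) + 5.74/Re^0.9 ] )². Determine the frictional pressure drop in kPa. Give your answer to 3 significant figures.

Reynolds number Re = ρVD/μ = 817 · 1.26 · 0.107 / 0.00156 = 7.061e+04.
Re > 4000 → turbulent. Relative roughness ε/D = 1.5e-06/0.107 = 1.4e-05. Swamee-Jain: f = 0.25/(log₁₀[1.4e-05/3.7 + 5.74/7.061e+04^0.9])² = 0.25/(log₁₀[3.79e-06 + 0.000248])² = 0.25/(-3.598)² = 0.01931.
Darcy-Weisbach: ΔP = f(L/D)(ρV²/2) = 0.01931·(232/0.107)·(817·1.26²/2) = 0.01931·2168·648.5 = 2.715e+04 Pa.
ΔP = 2.715e+04 Pa = 27.1 kPa.

ΔP ≈ 27.1 kPa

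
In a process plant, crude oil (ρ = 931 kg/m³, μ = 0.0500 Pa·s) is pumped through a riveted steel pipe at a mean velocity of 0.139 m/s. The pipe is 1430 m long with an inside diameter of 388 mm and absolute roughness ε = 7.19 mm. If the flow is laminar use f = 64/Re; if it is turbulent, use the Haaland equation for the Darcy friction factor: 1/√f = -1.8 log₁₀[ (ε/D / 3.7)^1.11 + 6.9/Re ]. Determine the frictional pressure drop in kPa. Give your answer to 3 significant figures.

ΔP ≈ 2.11 kPa

Reynolds number Re = ρVD/μ = 931 · 0.139 · 0.388 / 0.05 = 1004.
Re < 2300 → laminar flow, so f = 64/Re = 64/1004 = 0.06373 (the turbulent correlation is not needed).
Darcy-Weisbach: ΔP = f(L/D)(ρV²/2) = 0.06373·(1430/0.388)·(931·0.139²/2) = 0.06373·3686·8.994 = 2113 Pa.
ΔP = 2113 Pa = 2.11 kPa.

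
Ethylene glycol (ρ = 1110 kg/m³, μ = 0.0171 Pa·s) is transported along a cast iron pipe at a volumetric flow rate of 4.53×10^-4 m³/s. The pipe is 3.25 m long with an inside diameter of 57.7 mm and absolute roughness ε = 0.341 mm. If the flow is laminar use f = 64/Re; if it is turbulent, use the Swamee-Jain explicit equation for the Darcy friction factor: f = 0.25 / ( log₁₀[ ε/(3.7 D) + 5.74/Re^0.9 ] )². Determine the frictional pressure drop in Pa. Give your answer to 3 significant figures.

Cross-sectional area A = πD²/4 = π(0.0577)²/4 = 0.002615 m²; mean velocity V = Q/A = 0.000453/0.002615 = 0.1732 m/s.
Reynolds number Re = ρVD/μ = 1110 · 0.1732 · 0.0577 / 0.0171 = 648.9.
Re < 2300 → laminar flow, so f = 64/Re = 64/648.9 = 0.09863 (the turbulent correlation is not needed).
Darcy-Weisbach: ΔP = f(L/D)(ρV²/2) = 0.09863·(3.25/0.0577)·(1110·0.1732²/2) = 0.09863·56.33·16.66 = 92.54 Pa.

ΔP ≈ 92.5 Pa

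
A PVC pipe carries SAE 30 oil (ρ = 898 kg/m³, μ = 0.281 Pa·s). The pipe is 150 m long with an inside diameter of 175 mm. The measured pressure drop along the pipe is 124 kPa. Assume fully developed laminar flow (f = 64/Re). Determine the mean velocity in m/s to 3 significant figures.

V ≈ 2.82 m/s

For laminar flow, f = 64/Re with Re = ρVD/μ, so Darcy-Weisbach reduces to ΔP = 32μLV/D². Solving for V: V = ΔP·D²/(32μL) = 1.24e+05·(0.175)²/(32·0.281·150) = 2.815 m/s.
Check: Re = ρVD/μ = 898·2.815·0.175/0.281 = 1575 < 2300, so the laminar assumption holds.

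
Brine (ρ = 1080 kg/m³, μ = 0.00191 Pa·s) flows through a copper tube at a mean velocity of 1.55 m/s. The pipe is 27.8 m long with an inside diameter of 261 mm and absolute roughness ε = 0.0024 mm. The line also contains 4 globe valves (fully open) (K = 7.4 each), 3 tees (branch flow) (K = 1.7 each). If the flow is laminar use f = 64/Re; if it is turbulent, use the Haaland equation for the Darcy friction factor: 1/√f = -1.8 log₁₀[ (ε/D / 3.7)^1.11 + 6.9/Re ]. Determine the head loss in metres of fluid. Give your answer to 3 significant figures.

Reynolds number Re = ρVD/μ = 1080 · 1.55 · 0.261 / 0.00191 = 2.288e+05.
Re > 4000 → turbulent. Relative roughness ε/D = 2.4e-06/0.261 = 9.2e-06. Haaland: 1/√f = -1.8 log₁₀[(9.2e-06/3.7)^1.11 + 6.9/2.288e+05] = -1.8 log₁₀[6.01e-07 + 3.02e-05] = 8.122, so f = 0.01516.
Total minor-loss coefficient ΣK = 4·7.4 + 3·1.7 = 34.7.
ΔP = [f·L/D + ΣK]·(ρV²/2) = [0.01516·27.8/0.261 + 34.7]·(1080·1.55²/2) = [1.615 + 34.7]·1297 = 4.711e+04 Pa.
Head loss h_f = ΔP/(ρg) = 4.711e+04/(1080·9.81) = 4.45 m.

h_f ≈ 4.45 m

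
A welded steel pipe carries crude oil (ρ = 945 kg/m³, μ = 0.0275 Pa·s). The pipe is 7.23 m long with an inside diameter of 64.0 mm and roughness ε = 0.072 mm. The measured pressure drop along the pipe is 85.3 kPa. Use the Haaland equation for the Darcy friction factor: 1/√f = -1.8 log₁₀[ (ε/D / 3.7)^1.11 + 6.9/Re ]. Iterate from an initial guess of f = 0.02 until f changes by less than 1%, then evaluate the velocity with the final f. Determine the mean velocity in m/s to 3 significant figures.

V ≈ 7.42 m/s

Rearranging Darcy-Weisbach: V = √(2·ΔP·D/(f·L·ρ)). With ε/D = 7.2e-05/0.064 = 0.00112, iterate starting from f = 0.02:
  f = 0.02 → V = √(2·8.53e+04·0.064/(0.02·7.23·945)) = 8.939 m/s; Re = ρVD/μ = 1.966e+04; f → 0.02796
  f = 0.02796 → V = 7.56 m/s; Re = 1.663e+04; f → 0.0289
  f = 0.0289 → V = 7.436 m/s; Re = 1.635e+04; f → 0.029
Converged (Δf/f < 1%). With the final f = 0.029: V = √(2·8.53e+04·0.064/(0.029·7.23·945)) = 7.423 m/s.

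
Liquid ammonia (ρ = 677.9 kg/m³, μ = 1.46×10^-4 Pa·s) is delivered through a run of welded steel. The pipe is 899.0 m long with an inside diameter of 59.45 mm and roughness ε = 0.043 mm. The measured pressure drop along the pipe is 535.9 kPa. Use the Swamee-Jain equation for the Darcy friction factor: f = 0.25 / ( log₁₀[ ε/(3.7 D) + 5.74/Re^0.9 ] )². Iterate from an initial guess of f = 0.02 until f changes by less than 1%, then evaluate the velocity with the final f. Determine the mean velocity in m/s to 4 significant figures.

V ≈ 2.354 m/s

Rearranging Darcy-Weisbach: V = √(2·ΔP·D/(f·L·ρ)). With ε/D = 4.3e-05/0.05945 = 0.000723, iterate starting from f = 0.02:
  f = 0.02 → V = √(2·5.359e+05·0.05945/(0.02·899·677.9)) = 2.286 m/s; Re = ρVD/μ = 6.311e+05; f → 0.01889
  f = 0.01889 → V = 2.353 m/s; Re = 6.494e+05; f → 0.01887
Converged (Δf/f < 1%). With the final f = 0.01887: V = √(2·5.359e+05·0.05945/(0.01887·899·677.9)) = 2.354 m/s.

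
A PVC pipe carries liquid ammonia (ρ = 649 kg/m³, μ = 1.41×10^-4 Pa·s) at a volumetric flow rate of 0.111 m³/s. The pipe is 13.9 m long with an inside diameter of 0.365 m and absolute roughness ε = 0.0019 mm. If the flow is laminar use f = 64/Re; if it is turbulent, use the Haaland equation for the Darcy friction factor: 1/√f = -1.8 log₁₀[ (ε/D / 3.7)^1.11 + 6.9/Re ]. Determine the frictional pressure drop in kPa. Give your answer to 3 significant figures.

Cross-sectional area A = πD²/4 = π(0.365)²/4 = 0.1046 m²; mean velocity V = Q/A = 0.111/0.1046 = 1.061 m/s.
Reynolds number Re = ρVD/μ = 649 · 1.061 · 0.365 / 0.000141 = 1.782e+06.
Re > 4000 → turbulent. Relative roughness ε/D = 1.9e-06/0.365 = 5.21e-06. Haaland: 1/√f = -1.8 log₁₀[(5.21e-06/3.7)^1.11 + 6.9/1.782e+06] = -1.8 log₁₀[3.2e-07 + 3.87e-06] = 9.68, so f = 0.01067.
Darcy-Weisbach: ΔP = f(L/D)(ρV²/2) = 0.01067·(13.9/0.365)·(649·1.061²/2) = 0.01067·38.08·365.2 = 148.4 Pa.
ΔP = 148.4 Pa = 0.148 kPa.

ΔP ≈ 0.148 kPa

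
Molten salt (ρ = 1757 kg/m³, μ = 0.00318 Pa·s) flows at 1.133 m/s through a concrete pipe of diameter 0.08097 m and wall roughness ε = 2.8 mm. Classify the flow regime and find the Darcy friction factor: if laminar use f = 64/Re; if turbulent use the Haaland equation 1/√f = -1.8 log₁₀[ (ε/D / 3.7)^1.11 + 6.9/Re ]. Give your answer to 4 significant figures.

Re = ρVD/μ = 1757·1.133·0.08097/0.00318 = 5.069e+04.
Re > 4000 → turbulent. ε/D = 0.0028/0.08097 = 0.0346; Haaland: 1/√f = -1.8 log₁₀[0.00559 + 0.000136] = 4.036, so f = 0.06139.

f ≈ 0.06139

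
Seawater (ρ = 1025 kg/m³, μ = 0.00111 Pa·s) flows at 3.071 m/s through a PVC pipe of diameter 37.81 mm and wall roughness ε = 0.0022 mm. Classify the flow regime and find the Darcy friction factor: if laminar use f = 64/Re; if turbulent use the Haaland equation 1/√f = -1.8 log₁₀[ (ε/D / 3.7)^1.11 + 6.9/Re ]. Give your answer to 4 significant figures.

Re = ρVD/μ = 1025·3.071·0.03781/0.00111 = 1.072e+05.
Re > 4000 → turbulent. ε/D = 2.2e-06/0.03781 = 5.82e-05; Haaland: 1/√f = -1.8 log₁₀[4.66e-06 + 6.44e-05] = 7.49, so f = 0.01783.

f ≈ 0.01783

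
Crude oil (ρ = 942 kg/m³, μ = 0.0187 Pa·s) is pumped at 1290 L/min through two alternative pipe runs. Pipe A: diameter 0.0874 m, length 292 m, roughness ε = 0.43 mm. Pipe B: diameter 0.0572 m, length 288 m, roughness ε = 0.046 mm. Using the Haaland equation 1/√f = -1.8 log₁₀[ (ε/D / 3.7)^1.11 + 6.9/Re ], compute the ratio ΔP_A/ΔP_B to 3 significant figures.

ΔP_A/ΔP_B ≈ 0.163

Pipe A: V = Q/A = 0.0215/0.005999 = 3.584 m/s; Re = 1.578e+04; ε/D = 0.00492; Haaland → f = 0.03506; ΔP_A = f(L/D)(ρV²/2) = 7.086e+05 Pa.
Pipe B: V = Q/A = 0.0215/0.00257 = 8.367 m/s; Re = 2.411e+04; ε/D = 0.000804; Haaland → f = 0.02625; ΔP_B = f(L/D)(ρV²/2) = 4.357e+06 Pa.
ΔP_A/ΔP_B = 7.086e+05/4.357e+06 = 0.163.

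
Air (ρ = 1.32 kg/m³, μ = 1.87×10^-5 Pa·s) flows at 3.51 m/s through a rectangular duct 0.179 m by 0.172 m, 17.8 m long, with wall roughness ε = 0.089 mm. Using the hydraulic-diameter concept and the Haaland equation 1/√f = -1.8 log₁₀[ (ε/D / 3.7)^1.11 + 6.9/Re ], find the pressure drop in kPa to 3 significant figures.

Hydraulic diameter D_h = 4A/P = 4·(0.179·0.172)/(2·(0.179+0.172)) = 0.1232/0.702 = 0.1754 m.
Re = ρVD_h/μ = 1.32·3.51·0.1754/1.87e-05 = 4.347e+04.
ε/D_h = 8.9e-05/0.1754 = 0.000507; Haaland gives 1/√f = -1.8 log₁₀[5.15e-05+0.000159] = 6.619, so f = 0.02283.
ΔP = f(L/D_h)(ρV²/2) = 0.02283·17.8/0.1754·8.131 = 18.83 Pa.
ΔP = 0.0188 kPa.

ΔP ≈ 0.0188 kPa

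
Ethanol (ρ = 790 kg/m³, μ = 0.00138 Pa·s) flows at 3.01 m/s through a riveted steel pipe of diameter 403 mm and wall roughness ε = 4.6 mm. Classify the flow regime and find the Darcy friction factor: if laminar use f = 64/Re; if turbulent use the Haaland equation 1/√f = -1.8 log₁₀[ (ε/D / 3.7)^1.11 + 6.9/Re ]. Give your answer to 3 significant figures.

f ≈ 0.0398

Re = ρVD/μ = 790·3.01·0.403/0.00138 = 6.944e+05.
Re > 4000 → turbulent. ε/D = 0.0046/0.403 = 0.0114; Haaland: 1/√f = -1.8 log₁₀[0.00163 + 9.94e-06] = 5.012, so f = 0.03981.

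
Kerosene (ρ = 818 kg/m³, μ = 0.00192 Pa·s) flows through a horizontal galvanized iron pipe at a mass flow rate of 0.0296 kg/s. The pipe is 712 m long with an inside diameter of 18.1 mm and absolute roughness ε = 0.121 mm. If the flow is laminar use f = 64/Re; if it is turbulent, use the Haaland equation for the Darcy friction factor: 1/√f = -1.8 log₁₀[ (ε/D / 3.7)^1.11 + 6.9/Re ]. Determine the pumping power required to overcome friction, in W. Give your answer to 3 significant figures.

P ≈ 0.680 W

A = πD²/4 = π(0.0181)²/4 = 0.0002573 m²; mean velocity V = ṁ/(ρA) = 0.0296/(818 · 0.0002573) = 0.1406 m/s.
Reynolds number Re = ρVD/μ = 818 · 0.1406 · 0.0181 / 0.00192 = 1084.
Re < 2300 → laminar flow, so f = 64/Re = 64/1084 = 0.05901 (the turbulent correlation is not needed).
Darcy-Weisbach: ΔP = f(L/D)(ρV²/2) = 0.05901·(712/0.0181)·(818·0.1406²/2) = 0.05901·3.934e+04·8.089 = 1.878e+04 Pa.
Q = ṁ/ρ = 0.0296/818 = 3.619e-05 m³/s.
Pumping power P = QΔP = 3.619e-05·1.878e+04 = 0.6795 W = 0.680 W.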